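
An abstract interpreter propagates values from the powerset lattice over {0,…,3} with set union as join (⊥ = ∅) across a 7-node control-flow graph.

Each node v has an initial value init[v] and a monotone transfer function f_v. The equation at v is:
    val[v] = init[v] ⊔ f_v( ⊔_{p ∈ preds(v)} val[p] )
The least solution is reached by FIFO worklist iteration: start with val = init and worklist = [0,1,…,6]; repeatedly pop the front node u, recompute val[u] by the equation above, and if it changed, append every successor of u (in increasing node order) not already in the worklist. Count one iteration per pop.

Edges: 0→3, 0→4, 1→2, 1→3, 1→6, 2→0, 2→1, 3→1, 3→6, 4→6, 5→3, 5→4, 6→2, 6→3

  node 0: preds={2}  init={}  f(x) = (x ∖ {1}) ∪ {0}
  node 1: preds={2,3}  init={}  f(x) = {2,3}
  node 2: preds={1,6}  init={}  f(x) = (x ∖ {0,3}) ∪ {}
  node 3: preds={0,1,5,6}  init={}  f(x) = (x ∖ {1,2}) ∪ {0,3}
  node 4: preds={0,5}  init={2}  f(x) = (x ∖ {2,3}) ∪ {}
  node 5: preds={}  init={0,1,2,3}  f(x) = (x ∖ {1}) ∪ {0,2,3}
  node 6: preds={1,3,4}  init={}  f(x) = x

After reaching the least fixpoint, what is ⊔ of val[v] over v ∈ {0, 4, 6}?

{0,1,2,3}

Iteration log — 14 steps:
  step 1. node 0  ⊔preds={}  new={0}  old={}  +wl: 
  step 2. node 1  ⊔preds={}  new={2,3}  old={}  +wl: 
  step 3. node 2  ⊔preds={2,3}  new={2}  old={}  +wl: 0,1
  step 4. node 3  ⊔preds={0,1,2,3}  new={0,3}  old={}  +wl: 
  step 5. node 4  ⊔preds={0,1,2,3}  new={0,1,2}  old={2}  +wl: 
  step 6. node 5  ⊔preds={}  new={0,1,2,3}  stable
  step 7. node 6  ⊔preds={0,1,2,3}  new={0,1,2,3}  old={}  +wl: 2,3
  step 8. node 0  ⊔preds={2}  new={0,2}  old={0}  +wl: 4
  step 9. node 1  ⊔preds={0,2,3}  new={2,3}  stable
  step 10. node 2  ⊔preds={0,1,2,3}  new={1,2}  old={2}  +wl: 0,1
  step 11. node 3  ⊔preds={0,1,2,3}  new={0,3}  stable
  step 12. node 4  ⊔preds={0,1,2,3}  new={0,1,2}  stable
  step 13. node 0  ⊔preds={1,2}  new={0,2}  stable
  step 14. node 1  ⊔preds={0,1,2,3}  new={2,3}  stable

Least fixpoint reached:
  node 0: {0,2}
  node 1: {2,3}
  node 2: {1,2}
  node 3: {0,3}
  node 4: {0,1,2}
  node 5: {0,1,2,3}
  node 6: {0,1,2,3}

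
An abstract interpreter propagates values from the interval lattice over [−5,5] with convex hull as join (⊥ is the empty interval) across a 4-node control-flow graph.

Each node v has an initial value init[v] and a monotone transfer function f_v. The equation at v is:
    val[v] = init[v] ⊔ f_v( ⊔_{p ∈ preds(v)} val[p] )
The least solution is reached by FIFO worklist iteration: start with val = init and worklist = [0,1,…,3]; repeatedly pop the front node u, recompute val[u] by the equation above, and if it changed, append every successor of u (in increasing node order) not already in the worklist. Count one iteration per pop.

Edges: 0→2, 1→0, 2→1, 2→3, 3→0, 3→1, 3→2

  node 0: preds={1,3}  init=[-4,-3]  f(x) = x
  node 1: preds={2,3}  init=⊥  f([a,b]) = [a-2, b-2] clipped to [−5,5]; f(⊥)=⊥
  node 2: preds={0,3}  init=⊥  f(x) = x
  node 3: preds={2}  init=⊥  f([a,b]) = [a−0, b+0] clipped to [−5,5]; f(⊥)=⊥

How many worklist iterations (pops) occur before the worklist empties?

12

Trace (12 dequeues):
  [1] u=0 | in ⊥ | out [-4,-3] | ==
  [2] u=1 | in ⊥ | out ⊥ | ==
  [3] u=2 | in [-4,-3] | out [-4,-3] | prev ⊥ | push {1}
  [4] u=3 | in [-4,-3] | out [-4,-3] | prev ⊥ | push {0,2}
  [5] u=1 | in [-4,-3] | out [-5,-5] | prev ⊥ | push {}
  [6] u=0 | in [-5,-3] | out [-5,-3] | prev [-4,-3] | push {}
  [7] u=2 | in [-5,-3] | out [-5,-3] | prev [-4,-3] | push {1,3}
  [8] u=1 | in [-5,-3] | out [-5,-5] | ==
  [9] u=3 | in [-5,-3] | out [-5,-3] | prev [-4,-3] | push {0,1,2}
  [10] u=0 | in [-5,-3] | out [-5,-3] | ==
  [11] u=1 | in [-5,-3] | out [-5,-5] | ==
  [12] u=2 | in [-5,-3] | out [-5,-3] | ==

Converged values:
  [0] [-5,-3]
  [1] [-5,-5]
  [2] [-5,-3]
  [3] [-5,-3]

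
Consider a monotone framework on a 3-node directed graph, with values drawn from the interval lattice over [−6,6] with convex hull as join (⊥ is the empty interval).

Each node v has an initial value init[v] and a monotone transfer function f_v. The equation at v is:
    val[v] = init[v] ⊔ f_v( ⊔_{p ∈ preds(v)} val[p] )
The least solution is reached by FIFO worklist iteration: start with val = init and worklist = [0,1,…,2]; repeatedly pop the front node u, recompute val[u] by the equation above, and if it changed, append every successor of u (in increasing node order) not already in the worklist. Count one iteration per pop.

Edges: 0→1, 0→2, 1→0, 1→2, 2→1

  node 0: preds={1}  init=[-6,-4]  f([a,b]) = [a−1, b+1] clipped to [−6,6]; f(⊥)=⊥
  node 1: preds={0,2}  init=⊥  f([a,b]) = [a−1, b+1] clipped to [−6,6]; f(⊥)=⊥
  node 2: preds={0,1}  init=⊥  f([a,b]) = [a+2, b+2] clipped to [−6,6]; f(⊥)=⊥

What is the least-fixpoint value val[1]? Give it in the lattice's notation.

Trace (15 dequeues):
  [1] u=0 | in ⊥ | out [-6,-4] | ==
  [2] u=1 | in [-6,-4] | out [-6,-3] | prev ⊥ | push {0}
  [3] u=2 | in [-6,-3] | out [-4,-1] | prev ⊥ | push {1}
  [4] u=0 | in [-6,-3] | out [-6,-2] | prev [-6,-4] | push {2}
  [5] u=1 | in [-6,-1] | out [-6,0] | prev [-6,-3] | push {0}
  [6] u=2 | in [-6,0] | out [-4,2] | prev [-4,-1] | push {1}
  [7] u=0 | in [-6,0] | out [-6,1] | prev [-6,-2] | push {2}
  [8] u=1 | in [-6,2] | out [-6,3] | prev [-6,0] | push {0}
  [9] u=2 | in [-6,3] | out [-4,5] | prev [-4,2] | push {1}
  [10] u=0 | in [-6,3] | out [-6,4] | prev [-6,1] | push {2}
  [11] u=1 | in [-6,5] | out [-6,6] | prev [-6,3] | push {0}
  [12] u=2 | in [-6,6] | out [-4,6] | prev [-4,5] | push {1}
  [13] u=0 | in [-6,6] | out [-6,6] | prev [-6,4] | push {2}
  [14] u=1 | in [-6,6] | out [-6,6] | ==
  [15] u=2 | in [-6,6] | out [-4,6] | ==

Converged values:
  [0] [-6,6]
  [1] [-6,6]
  [2] [-4,6]

[-6,6]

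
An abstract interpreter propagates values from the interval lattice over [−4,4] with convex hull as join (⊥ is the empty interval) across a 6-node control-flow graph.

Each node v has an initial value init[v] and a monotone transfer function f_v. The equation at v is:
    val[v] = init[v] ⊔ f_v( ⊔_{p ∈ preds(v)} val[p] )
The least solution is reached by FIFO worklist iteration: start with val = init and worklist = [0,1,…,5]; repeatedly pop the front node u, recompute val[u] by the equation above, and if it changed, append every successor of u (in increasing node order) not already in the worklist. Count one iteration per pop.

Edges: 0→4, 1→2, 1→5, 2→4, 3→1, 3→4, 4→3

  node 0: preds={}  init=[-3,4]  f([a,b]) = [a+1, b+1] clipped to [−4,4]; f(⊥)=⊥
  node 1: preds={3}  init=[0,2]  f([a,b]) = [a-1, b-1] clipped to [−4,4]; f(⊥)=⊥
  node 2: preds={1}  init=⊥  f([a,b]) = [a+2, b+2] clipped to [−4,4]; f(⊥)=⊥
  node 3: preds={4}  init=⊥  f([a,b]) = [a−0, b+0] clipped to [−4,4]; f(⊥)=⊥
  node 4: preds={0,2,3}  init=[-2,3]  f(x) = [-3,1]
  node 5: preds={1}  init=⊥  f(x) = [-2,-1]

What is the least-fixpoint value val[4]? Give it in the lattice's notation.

Trace (15 dequeues):
  [1] u=0 | in ⊥ | out [-3,4] | ==
  [2] u=1 | in ⊥ | out [0,2] | ==
  [3] u=2 | in [0,2] | out [2,4] | prev ⊥ | push {}
  [4] u=3 | in [-2,3] | out [-2,3] | prev ⊥ | push {1}
  [5] u=4 | in [-3,4] | out [-3,3] | prev [-2,3] | push {3}
  [6] u=5 | in [0,2] | out [-2,-1] | prev ⊥ | push {}
  [7] u=1 | in [-2,3] | out [-3,2] | prev [0,2] | push {2,5}
  [8] u=3 | in [-3,3] | out [-3,3] | prev [-2,3] | push {1,4}
  [9] u=2 | in [-3,2] | out [-1,4] | prev [2,4] | push {}
  [10] u=5 | in [-3,2] | out [-2,-1] | ==
  [11] u=1 | in [-3,3] | out [-4,2] | prev [-3,2] | push {2,5}
  [12] u=4 | in [-3,4] | out [-3,3] | ==
  [13] u=2 | in [-4,2] | out [-2,4] | prev [-1,4] | push {4}
  [14] u=5 | in [-4,2] | out [-2,-1] | ==
  [15] u=4 | in [-3,4] | out [-3,3] | ==

Converged values:
  [0] [-3,4]
  [1] [-4,2]
  [2] [-2,4]
  [3] [-3,3]
  [4] [-3,3]
  [5] [-2,-1]

[-3,3]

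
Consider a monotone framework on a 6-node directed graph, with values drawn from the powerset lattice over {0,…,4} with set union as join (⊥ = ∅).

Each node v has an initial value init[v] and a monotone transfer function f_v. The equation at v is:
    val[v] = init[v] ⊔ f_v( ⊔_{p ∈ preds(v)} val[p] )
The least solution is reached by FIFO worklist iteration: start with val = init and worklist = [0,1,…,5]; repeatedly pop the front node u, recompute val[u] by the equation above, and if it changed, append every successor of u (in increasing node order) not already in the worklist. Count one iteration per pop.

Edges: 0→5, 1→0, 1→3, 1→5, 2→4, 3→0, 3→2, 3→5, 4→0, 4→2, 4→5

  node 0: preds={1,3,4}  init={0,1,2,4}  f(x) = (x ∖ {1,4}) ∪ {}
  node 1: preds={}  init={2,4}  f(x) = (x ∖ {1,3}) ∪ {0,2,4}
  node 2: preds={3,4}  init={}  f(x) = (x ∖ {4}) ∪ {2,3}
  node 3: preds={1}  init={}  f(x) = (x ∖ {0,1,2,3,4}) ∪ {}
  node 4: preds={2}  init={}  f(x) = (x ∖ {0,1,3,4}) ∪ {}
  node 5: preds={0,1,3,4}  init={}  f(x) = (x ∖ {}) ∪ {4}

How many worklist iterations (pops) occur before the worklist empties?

8

Worklist (8 pops):
  #1 pop 0: in={2,4} → {0,1,2,4} (no change)
  #2 pop 1: in={} → {0,2,4} (was {2,4}); enqueue [0]
  #3 pop 2: in={} → {2,3} (was {}); enqueue []
  #4 pop 3: in={0,2,4} → {} (no change)
  #5 pop 4: in={2,3} → {2} (was {}); enqueue [2]
  #6 pop 5: in={0,1,2,4} → {0,1,2,4} (was {}); enqueue []
  #7 pop 0: in={0,2,4} → {0,1,2,4} (no change)
  #8 pop 2: in={2} → {2,3} (no change)

Fixpoint:
  val[0] = {0,1,2,4}
  val[1] = {0,2,4}
  val[2] = {2,3}
  val[3] = {}
  val[4] = {2}
  val[5] = {0,1,2,4}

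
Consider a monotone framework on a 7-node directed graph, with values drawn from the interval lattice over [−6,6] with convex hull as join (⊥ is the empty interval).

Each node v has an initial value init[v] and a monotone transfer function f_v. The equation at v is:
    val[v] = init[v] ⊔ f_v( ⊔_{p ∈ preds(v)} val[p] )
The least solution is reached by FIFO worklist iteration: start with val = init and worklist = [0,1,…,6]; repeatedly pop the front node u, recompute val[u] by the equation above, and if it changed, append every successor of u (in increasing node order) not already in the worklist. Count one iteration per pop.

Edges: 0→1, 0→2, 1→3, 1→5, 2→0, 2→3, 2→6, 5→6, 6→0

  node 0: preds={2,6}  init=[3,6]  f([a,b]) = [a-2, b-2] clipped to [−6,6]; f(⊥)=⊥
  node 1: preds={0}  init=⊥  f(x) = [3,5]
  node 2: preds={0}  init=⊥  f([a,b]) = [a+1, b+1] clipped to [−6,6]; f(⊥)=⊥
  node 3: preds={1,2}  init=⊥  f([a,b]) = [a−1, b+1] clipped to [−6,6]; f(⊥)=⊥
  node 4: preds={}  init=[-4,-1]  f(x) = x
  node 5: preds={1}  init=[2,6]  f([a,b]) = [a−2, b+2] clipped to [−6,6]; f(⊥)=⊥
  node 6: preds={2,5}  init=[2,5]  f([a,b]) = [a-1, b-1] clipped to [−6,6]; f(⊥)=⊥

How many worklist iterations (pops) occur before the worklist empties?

Iteration log — 34 steps:
  step 1. node 0  ⊔preds=[2,5]  new=[0,6]  old=[3,6]  +wl: 
  step 2. node 1  ⊔preds=[0,6]  new=[3,5]  old=⊥  +wl: 
  step 3. node 2  ⊔preds=[0,6]  new=[1,6]  old=⊥  +wl: 0
  step 4. node 3  ⊔preds=[1,6]  new=[0,6]  old=⊥  +wl: 
  step 5. node 4  ⊔preds=⊥  new=[-4,-1]  stable
  step 6. node 5  ⊔preds=[3,5]  new=[1,6]  old=[2,6]  +wl: 
  step 7. node 6  ⊔preds=[1,6]  new=[0,5]  old=[2,5]  +wl: 
  step 8. node 0  ⊔preds=[0,6]  new=[-2,6]  old=[0,6]  +wl: 1,2
  step 9. node 1  ⊔preds=[-2,6]  new=[3,5]  stable
  step 10. node 2  ⊔preds=[-2,6]  new=[-1,6]  old=[1,6]  +wl: 0,3,6
  step 11. node 0  ⊔preds=[-1,6]  new=[-3,6]  old=[-2,6]  +wl: 1,2
  step 12. node 3  ⊔preds=[-1,6]  new=[-2,6]  old=[0,6]  +wl: 
  step 13. node 6  ⊔preds=[-1,6]  new=[-2,5]  old=[0,5]  +wl: 0
  step 14. node 1  ⊔preds=[-3,6]  new=[3,5]  stable
  step 15. node 2  ⊔preds=[-3,6]  new=[-2,6]  old=[-1,6]  +wl: 3,6
  step 16. node 0  ⊔preds=[-2,6]  new=[-4,6]  old=[-3,6]  +wl: 1,2
  step 17. node 3  ⊔preds=[-2,6]  new=[-3,6]  old=[-2,6]  +wl: 
  step 18. node 6  ⊔preds=[-2,6]  new=[-3,5]  old=[-2,5]  +wl: 0
  step 19. node 1  ⊔preds=[-4,6]  new=[3,5]  stable
  step 20. node 2  ⊔preds=[-4,6]  new=[-3,6]  old=[-2,6]  +wl: 3,6
  step 21. node 0  ⊔preds=[-3,6]  new=[-5,6]  old=[-4,6]  +wl: 1,2
  step 22. node 3  ⊔preds=[-3,6]  new=[-4,6]  old=[-3,6]  +wl: 
  step 23. node 6  ⊔preds=[-3,6]  new=[-4,5]  old=[-3,5]  +wl: 0
  step 24. node 1  ⊔preds=[-5,6]  new=[3,5]  stable
  step 25. node 2  ⊔preds=[-5,6]  new=[-4,6]  old=[-3,6]  +wl: 3,6
  step 26. node 0  ⊔preds=[-4,6]  new=[-6,6]  old=[-5,6]  +wl: 1,2
  step 27. node 3  ⊔preds=[-4,6]  new=[-5,6]  old=[-4,6]  +wl: 
  step 28. node 6  ⊔preds=[-4,6]  new=[-5,5]  old=[-4,5]  +wl: 0
  step 29. node 1  ⊔preds=[-6,6]  new=[3,5]  stable
  step 30. node 2  ⊔preds=[-6,6]  new=[-5,6]  old=[-4,6]  +wl: 3,6
  step 31. node 0  ⊔preds=[-5,6]  new=[-6,6]  stable
  step 32. node 3  ⊔preds=[-5,6]  new=[-6,6]  old=[-5,6]  +wl: 
  step 33. node 6  ⊔preds=[-5,6]  new=[-6,5]  old=[-5,5]  +wl: 0
  step 34. node 0  ⊔preds=[-6,6]  new=[-6,6]  stable

Least fixpoint reached:
  node 0: [-6,6]
  node 1: [3,5]
  node 2: [-5,6]
  node 3: [-6,6]
  node 4: [-4,-1]
  node 5: [1,6]
  node 6: [-6,5]

34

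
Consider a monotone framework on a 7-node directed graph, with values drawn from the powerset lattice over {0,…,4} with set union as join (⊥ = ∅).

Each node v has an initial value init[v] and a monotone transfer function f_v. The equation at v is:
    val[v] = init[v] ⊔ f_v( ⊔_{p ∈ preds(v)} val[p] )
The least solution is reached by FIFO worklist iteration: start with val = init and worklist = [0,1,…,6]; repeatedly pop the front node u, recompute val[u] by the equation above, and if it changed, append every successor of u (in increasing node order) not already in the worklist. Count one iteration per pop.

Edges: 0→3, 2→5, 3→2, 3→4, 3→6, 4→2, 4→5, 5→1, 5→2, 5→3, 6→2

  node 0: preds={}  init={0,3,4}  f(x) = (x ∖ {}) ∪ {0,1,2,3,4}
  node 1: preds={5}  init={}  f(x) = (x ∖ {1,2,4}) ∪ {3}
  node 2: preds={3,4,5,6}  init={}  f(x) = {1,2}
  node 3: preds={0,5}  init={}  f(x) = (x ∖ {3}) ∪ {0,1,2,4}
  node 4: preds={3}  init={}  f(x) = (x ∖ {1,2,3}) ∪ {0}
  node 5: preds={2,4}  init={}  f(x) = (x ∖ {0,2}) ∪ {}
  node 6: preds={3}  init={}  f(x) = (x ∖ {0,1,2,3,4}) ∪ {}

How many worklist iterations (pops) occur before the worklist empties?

10

Trace (10 dequeues):
  [1] u=0 | in {} | out {0,1,2,3,4} | prev {0,3,4} | push {}
  [2] u=1 | in {} | out {3} | prev {} | push {}
  [3] u=2 | in {} | out {1,2} | prev {} | push {}
  [4] u=3 | in {0,1,2,3,4} | out {0,1,2,4} | prev {} | push {2}
  [5] u=4 | in {0,1,2,4} | out {0,4} | prev {} | push {}
  [6] u=5 | in {0,1,2,4} | out {1,4} | prev {} | push {1,3}
  [7] u=6 | in {0,1,2,4} | out {} | ==
  [8] u=2 | in {0,1,2,4} | out {1,2} | ==
  [9] u=1 | in {1,4} | out {3} | ==
  [10] u=3 | in {0,1,2,3,4} | out {0,1,2,4} | ==

Converged values:
  [0] {0,1,2,3,4}
  [1] {3}
  [2] {1,2}
  [3] {0,1,2,4}
  [4] {0,4}
  [5] {1,4}
  [6] {}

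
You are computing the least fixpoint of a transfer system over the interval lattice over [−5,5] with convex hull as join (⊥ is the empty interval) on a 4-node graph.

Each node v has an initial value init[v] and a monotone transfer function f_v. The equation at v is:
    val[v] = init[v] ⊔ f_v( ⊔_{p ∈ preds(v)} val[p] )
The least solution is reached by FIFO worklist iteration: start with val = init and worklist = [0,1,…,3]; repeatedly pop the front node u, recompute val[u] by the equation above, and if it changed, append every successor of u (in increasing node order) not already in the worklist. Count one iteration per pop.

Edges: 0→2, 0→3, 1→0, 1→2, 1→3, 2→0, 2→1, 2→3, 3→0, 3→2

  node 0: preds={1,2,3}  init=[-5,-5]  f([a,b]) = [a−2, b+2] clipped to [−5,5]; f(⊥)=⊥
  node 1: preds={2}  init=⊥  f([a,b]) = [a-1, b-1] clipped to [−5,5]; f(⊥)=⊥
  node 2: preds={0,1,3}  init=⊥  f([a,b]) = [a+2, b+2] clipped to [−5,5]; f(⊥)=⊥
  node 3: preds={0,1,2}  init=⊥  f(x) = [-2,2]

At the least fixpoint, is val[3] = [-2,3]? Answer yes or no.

Worklist (13 pops):
  #1 pop 0: in=⊥ → [-5,-5] (no change)
  #2 pop 1: in=⊥ → ⊥ (no change)
  #3 pop 2: in=[-5,-5] → [-3,-3] (was ⊥); enqueue [0,1]
  #4 pop 3: in=[-5,-3] → [-2,2] (was ⊥); enqueue [2]
  #5 pop 0: in=[-3,2] → [-5,4] (was [-5,-5]); enqueue [3]
  #6 pop 1: in=[-3,-3] → [-4,-4] (was ⊥); enqueue [0]
  #7 pop 2: in=[-5,4] → [-3,5] (was [-3,-3]); enqueue [1]
  #8 pop 3: in=[-5,5] → [-2,2] (no change)
  #9 pop 0: in=[-4,5] → [-5,5] (was [-5,4]); enqueue [2,3]
  #10 pop 1: in=[-3,5] → [-4,4] (was [-4,-4]); enqueue [0]
  #11 pop 2: in=[-5,5] → [-3,5] (no change)
  #12 pop 3: in=[-5,5] → [-2,2] (no change)
  #13 pop 0: in=[-4,5] → [-5,5] (no change)

Fixpoint:
  val[0] = [-5,5]
  val[1] = [-4,4]
  val[2] = [-3,5]
  val[3] = [-2,2]

no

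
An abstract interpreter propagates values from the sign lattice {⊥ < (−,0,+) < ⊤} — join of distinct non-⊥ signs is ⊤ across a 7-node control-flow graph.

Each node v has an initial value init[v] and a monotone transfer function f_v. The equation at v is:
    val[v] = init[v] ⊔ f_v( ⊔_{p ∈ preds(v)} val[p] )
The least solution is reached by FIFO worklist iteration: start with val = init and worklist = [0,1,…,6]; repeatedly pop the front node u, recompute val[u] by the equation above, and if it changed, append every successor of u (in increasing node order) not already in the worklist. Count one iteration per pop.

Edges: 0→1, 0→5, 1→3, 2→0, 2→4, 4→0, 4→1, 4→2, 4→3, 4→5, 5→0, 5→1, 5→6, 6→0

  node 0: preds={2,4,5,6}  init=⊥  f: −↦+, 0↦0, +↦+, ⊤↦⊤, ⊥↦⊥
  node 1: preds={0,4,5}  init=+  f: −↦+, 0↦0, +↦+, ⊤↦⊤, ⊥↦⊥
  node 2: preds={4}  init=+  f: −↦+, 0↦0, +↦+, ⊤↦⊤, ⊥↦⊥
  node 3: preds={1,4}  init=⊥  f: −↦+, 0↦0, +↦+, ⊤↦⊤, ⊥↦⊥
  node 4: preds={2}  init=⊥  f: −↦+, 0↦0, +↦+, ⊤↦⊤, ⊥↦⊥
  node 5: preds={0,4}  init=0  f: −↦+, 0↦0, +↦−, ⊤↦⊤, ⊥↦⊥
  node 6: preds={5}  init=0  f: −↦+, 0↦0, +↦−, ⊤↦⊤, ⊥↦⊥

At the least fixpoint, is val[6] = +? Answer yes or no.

Worklist (11 pops):
  #1 pop 0: in=⊤ → ⊤ (was ⊥); enqueue []
  #2 pop 1: in=⊤ → ⊤ (was +); enqueue []
  #3 pop 2: in=⊥ → + (no change)
  #4 pop 3: in=⊤ → ⊤ (was ⊥); enqueue []
  #5 pop 4: in=+ → + (was ⊥); enqueue [0,1,2,3]
  #6 pop 5: in=⊤ → ⊤ (was 0); enqueue []
  #7 pop 6: in=⊤ → ⊤ (was 0); enqueue []
  #8 pop 0: in=⊤ → ⊤ (no change)
  #9 pop 1: in=⊤ → ⊤ (no change)
  #10 pop 2: in=+ → + (no change)
  #11 pop 3: in=⊤ → ⊤ (no change)

Fixpoint:
  val[0] = ⊤
  val[1] = ⊤
  val[2] = +
  val[3] = ⊤
  val[4] = +
  val[5] = ⊤
  val[6] = ⊤

no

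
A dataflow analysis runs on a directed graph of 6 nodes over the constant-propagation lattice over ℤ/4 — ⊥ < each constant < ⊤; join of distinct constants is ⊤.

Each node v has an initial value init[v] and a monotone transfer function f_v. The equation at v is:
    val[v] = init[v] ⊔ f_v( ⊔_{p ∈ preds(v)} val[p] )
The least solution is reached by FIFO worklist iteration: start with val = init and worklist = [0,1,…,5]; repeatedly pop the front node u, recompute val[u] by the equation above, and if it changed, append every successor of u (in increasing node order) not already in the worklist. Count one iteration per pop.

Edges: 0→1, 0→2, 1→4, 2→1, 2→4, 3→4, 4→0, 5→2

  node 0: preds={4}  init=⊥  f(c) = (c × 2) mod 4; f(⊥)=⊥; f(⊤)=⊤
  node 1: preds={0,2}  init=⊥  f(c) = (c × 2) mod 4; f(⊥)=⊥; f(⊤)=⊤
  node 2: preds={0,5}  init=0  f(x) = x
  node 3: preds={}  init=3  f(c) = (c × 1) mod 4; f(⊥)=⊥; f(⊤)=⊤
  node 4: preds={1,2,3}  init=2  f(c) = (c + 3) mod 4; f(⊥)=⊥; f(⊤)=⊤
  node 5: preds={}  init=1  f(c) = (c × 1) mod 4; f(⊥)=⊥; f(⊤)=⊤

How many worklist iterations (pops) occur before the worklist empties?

11

Iteration log — 11 steps:
  step 1. node 0  ⊔preds=2  new=0  old=⊥  +wl: 
  step 2. node 1  ⊔preds=0  new=0  old=⊥  +wl: 
  step 3. node 2  ⊔preds=⊤  new=⊤  old=0  +wl: 1
  step 4. node 3  ⊔preds=⊥  new=3  stable
  step 5. node 4  ⊔preds=⊤  new=⊤  old=2  +wl: 0
  step 6. node 5  ⊔preds=⊥  new=1  stable
  step 7. node 1  ⊔preds=⊤  new=⊤  old=0  +wl: 4
  step 8. node 0  ⊔preds=⊤  new=⊤  old=0  +wl: 1,2
  step 9. node 4  ⊔preds=⊤  new=⊤  stable
  step 10. node 1  ⊔preds=⊤  new=⊤  stable
  step 11. node 2  ⊔preds=⊤  new=⊤  stable

Least fixpoint reached:
  node 0: ⊤
  node 1: ⊤
  node 2: ⊤
  node 3: 3
  node 4: ⊤
  node 5: 1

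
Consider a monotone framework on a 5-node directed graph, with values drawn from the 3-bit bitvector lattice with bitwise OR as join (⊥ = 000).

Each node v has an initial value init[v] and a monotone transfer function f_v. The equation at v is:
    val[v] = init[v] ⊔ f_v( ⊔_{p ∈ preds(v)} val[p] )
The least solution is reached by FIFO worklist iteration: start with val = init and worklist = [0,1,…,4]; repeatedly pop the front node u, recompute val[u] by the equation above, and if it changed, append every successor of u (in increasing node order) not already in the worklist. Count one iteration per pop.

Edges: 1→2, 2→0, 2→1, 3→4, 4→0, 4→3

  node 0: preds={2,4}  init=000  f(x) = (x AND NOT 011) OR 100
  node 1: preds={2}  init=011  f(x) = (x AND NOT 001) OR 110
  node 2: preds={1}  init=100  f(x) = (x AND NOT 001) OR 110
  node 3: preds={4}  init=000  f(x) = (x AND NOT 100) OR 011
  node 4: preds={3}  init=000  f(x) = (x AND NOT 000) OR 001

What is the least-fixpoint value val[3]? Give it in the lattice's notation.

Trace (8 dequeues):
  [1] u=0 | in 100 | out 100 | prev 000 | push {}
  [2] u=1 | in 100 | out 111 | prev 011 | push {}
  [3] u=2 | in 111 | out 110 | prev 100 | push {0,1}
  [4] u=3 | in 000 | out 011 | prev 000 | push {}
  [5] u=4 | in 011 | out 011 | prev 000 | push {3}
  [6] u=0 | in 111 | out 100 | ==
  [7] u=1 | in 110 | out 111 | ==
  [8] u=3 | in 011 | out 011 | ==

Converged values:
  [0] 100
  [1] 111
  [2] 110
  [3] 011
  [4] 011

011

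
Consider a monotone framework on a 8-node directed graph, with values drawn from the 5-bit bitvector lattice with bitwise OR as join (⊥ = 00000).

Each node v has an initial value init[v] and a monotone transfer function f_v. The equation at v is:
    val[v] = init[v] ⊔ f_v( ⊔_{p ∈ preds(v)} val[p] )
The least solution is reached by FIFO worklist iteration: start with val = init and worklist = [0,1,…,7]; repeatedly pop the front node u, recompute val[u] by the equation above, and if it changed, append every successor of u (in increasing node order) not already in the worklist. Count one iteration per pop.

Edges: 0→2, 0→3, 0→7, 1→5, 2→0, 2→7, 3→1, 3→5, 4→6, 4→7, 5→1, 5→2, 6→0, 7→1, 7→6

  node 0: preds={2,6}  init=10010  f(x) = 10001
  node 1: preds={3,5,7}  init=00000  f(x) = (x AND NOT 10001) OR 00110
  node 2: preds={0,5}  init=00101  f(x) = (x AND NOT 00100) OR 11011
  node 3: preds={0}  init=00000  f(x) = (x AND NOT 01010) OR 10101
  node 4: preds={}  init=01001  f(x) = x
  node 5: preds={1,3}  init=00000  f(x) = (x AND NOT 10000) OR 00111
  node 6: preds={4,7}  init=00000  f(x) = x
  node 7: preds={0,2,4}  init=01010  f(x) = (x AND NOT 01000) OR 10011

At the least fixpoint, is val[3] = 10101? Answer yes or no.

yes

Iteration log — 13 steps:
  step 1. node 0  ⊔preds=00101  new=10011  old=10010  +wl: 
  step 2. node 1  ⊔preds=01010  new=01110  old=00000  +wl: 
  step 3. node 2  ⊔preds=10011  new=11111  old=00101  +wl: 0
  step 4. node 3  ⊔preds=10011  new=10101  old=00000  +wl: 1
  step 5. node 4  ⊔preds=00000  new=01001  stable
  step 6. node 5  ⊔preds=11111  new=01111  old=00000  +wl: 2
  step 7. node 6  ⊔preds=01011  new=01011  old=00000  +wl: 
  step 8. node 7  ⊔preds=11111  new=11111  old=01010  +wl: 6
  step 9. node 0  ⊔preds=11111  new=10011  stable
  step 10. node 1  ⊔preds=11111  new=01110  stable
  step 11. node 2  ⊔preds=11111  new=11111  stable
  step 12. node 6  ⊔preds=11111  new=11111  old=01011  +wl: 0
  step 13. node 0  ⊔preds=11111  new=10011  stable

Least fixpoint reached:
  node 0: 10011
  node 1: 01110
  node 2: 11111
  node 3: 10101
  node 4: 01001
  node 5: 01111
  node 6: 11111
  node 7: 11111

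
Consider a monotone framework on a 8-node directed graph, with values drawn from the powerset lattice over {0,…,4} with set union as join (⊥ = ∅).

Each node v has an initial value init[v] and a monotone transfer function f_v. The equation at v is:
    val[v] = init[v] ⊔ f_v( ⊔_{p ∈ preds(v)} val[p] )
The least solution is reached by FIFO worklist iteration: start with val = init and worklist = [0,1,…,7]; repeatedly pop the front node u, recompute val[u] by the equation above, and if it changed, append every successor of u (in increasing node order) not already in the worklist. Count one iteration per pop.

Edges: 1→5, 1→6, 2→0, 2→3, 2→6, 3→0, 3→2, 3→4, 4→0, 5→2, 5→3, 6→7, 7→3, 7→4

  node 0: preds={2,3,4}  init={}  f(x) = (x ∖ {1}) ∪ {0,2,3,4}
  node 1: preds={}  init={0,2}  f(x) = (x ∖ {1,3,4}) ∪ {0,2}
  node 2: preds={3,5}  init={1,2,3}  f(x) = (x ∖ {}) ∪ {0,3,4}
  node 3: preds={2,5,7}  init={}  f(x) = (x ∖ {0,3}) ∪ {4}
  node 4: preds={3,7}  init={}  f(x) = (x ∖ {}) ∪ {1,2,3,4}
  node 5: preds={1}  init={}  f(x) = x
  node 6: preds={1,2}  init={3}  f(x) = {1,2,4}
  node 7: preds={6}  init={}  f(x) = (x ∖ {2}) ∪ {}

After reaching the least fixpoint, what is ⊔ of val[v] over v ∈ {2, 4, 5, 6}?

Iteration log — 12 steps:
  step 1. node 0  ⊔preds={1,2,3}  new={0,2,3,4}  old={}  +wl: 
  step 2. node 1  ⊔preds={}  new={0,2}  stable
  step 3. node 2  ⊔preds={}  new={0,1,2,3,4}  old={1,2,3}  +wl: 0
  step 4. node 3  ⊔preds={0,1,2,3,4}  new={1,2,4}  old={}  +wl: 2
  step 5. node 4  ⊔preds={1,2,4}  new={1,2,3,4}  old={}  +wl: 
  step 6. node 5  ⊔preds={0,2}  new={0,2}  old={}  +wl: 3
  step 7. node 6  ⊔preds={0,1,2,3,4}  new={1,2,3,4}  old={3}  +wl: 
  step 8. node 7  ⊔preds={1,2,3,4}  new={1,3,4}  old={}  +wl: 4
  step 9. node 0  ⊔preds={0,1,2,3,4}  new={0,2,3,4}  stable
  step 10. node 2  ⊔preds={0,1,2,4}  new={0,1,2,3,4}  stable
  step 11. node 3  ⊔preds={0,1,2,3,4}  new={1,2,4}  stable
  step 12. node 4  ⊔preds={1,2,3,4}  new={1,2,3,4}  stable

Least fixpoint reached:
  node 0: {0,2,3,4}
  node 1: {0,2}
  node 2: {0,1,2,3,4}
  node 3: {1,2,4}
  node 4: {1,2,3,4}
  node 5: {0,2}
  node 6: {1,2,3,4}
  node 7: {1,3,4}

{0,1,2,3,4}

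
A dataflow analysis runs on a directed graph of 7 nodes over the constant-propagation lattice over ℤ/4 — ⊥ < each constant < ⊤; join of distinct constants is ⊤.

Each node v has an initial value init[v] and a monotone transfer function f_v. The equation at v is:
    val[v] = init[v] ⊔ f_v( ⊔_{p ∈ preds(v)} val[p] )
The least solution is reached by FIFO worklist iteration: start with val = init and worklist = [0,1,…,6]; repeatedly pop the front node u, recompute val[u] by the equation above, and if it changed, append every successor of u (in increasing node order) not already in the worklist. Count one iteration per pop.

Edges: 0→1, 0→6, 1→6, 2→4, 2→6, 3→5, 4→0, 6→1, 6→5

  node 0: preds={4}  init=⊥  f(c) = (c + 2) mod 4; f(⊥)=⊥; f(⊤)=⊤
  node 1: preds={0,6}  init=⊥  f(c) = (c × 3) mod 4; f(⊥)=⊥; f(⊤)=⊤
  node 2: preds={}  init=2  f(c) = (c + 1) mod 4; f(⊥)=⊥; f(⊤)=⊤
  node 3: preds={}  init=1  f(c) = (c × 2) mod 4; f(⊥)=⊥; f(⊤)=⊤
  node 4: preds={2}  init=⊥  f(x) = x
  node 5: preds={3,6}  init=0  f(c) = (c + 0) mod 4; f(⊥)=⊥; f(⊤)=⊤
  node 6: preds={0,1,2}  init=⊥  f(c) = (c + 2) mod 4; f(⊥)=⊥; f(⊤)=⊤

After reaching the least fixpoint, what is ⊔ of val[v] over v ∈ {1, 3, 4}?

⊤

Worklist (14 pops):
  #1 pop 0: in=⊥ → ⊥ (no change)
  #2 pop 1: in=⊥ → ⊥ (no change)
  #3 pop 2: in=⊥ → 2 (no change)
  #4 pop 3: in=⊥ → 1 (no change)
  #5 pop 4: in=2 → 2 (was ⊥); enqueue [0]
  #6 pop 5: in=1 → ⊤ (was 0); enqueue []
  #7 pop 6: in=2 → 0 (was ⊥); enqueue [1,5]
  #8 pop 0: in=2 → 0 (was ⊥); enqueue [6]
  #9 pop 1: in=0 → 0 (was ⊥); enqueue []
  #10 pop 5: in=⊤ → ⊤ (no change)
  #11 pop 6: in=⊤ → ⊤ (was 0); enqueue [1,5]
  #12 pop 1: in=⊤ → ⊤ (was 0); enqueue [6]
  #13 pop 5: in=⊤ → ⊤ (no change)
  #14 pop 6: in=⊤ → ⊤ (no change)

Fixpoint:
  val[0] = 0
  val[1] = ⊤
  val[2] = 2
  val[3] = 1
  val[4] = 2
  val[5] = ⊤
  val[6] = ⊤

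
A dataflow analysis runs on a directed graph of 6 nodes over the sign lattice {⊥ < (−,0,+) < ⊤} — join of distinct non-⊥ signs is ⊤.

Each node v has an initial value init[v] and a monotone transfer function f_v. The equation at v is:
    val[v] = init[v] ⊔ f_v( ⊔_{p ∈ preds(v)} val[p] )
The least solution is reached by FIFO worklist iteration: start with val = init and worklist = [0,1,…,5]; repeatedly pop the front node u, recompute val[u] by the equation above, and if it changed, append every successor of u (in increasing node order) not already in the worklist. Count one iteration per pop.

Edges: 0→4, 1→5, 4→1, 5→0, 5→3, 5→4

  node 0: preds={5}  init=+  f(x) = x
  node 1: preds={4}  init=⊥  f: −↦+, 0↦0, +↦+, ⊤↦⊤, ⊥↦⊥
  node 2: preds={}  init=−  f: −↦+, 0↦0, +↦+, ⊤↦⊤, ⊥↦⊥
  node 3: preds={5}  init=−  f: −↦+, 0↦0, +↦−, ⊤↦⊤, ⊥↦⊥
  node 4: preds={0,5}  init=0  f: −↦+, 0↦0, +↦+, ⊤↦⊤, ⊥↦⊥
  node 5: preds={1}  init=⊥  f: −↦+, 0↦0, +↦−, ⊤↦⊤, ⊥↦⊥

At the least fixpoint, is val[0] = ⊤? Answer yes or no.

Iteration log — 14 steps:
  step 1. node 0  ⊔preds=⊥  new=+  stable
  step 2. node 1  ⊔preds=0  new=0  old=⊥  +wl: 
  step 3. node 2  ⊔preds=⊥  new=−  stable
  step 4. node 3  ⊔preds=⊥  new=−  stable
  step 5. node 4  ⊔preds=+  new=⊤  old=0  +wl: 1
  step 6. node 5  ⊔preds=0  new=0  old=⊥  +wl: 0,3,4
  step 7. node 1  ⊔preds=⊤  new=⊤  old=0  +wl: 5
  step 8. node 0  ⊔preds=0  new=⊤  old=+  +wl: 
  step 9. node 3  ⊔preds=0  new=⊤  old=−  +wl: 
  step 10. node 4  ⊔preds=⊤  new=⊤  stable
  step 11. node 5  ⊔preds=⊤  new=⊤  old=0  +wl: 0,3,4
  step 12. node 0  ⊔preds=⊤  new=⊤  stable
  step 13. node 3  ⊔preds=⊤  new=⊤  stable
  step 14. node 4  ⊔preds=⊤  new=⊤  stable

Least fixpoint reached:
  node 0: ⊤
  node 1: ⊤
  node 2: −
  node 3: ⊤
  node 4: ⊤
  node 5: ⊤

yes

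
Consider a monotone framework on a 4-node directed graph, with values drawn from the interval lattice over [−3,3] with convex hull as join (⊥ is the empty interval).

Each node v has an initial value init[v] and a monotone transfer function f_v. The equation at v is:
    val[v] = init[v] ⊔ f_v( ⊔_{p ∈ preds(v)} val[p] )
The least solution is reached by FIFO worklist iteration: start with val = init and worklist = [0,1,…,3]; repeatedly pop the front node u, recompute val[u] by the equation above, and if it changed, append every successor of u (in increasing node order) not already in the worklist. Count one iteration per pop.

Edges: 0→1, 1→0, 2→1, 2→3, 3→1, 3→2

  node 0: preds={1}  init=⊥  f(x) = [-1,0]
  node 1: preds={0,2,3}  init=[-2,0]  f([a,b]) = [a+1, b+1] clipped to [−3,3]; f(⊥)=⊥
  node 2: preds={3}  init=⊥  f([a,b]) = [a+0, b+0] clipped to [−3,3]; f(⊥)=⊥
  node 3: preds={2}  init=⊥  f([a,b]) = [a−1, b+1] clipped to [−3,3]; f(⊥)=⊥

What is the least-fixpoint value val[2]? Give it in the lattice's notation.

Worklist (5 pops):
  #1 pop 0: in=[-2,0] → [-1,0] (was ⊥); enqueue []
  #2 pop 1: in=[-1,0] → [-2,1] (was [-2,0]); enqueue [0]
  #3 pop 2: in=⊥ → ⊥ (no change)
  #4 pop 3: in=⊥ → ⊥ (no change)
  #5 pop 0: in=[-2,1] → [-1,0] (no change)

Fixpoint:
  val[0] = [-1,0]
  val[1] = [-2,1]
  val[2] = ⊥
  val[3] = ⊥

⊥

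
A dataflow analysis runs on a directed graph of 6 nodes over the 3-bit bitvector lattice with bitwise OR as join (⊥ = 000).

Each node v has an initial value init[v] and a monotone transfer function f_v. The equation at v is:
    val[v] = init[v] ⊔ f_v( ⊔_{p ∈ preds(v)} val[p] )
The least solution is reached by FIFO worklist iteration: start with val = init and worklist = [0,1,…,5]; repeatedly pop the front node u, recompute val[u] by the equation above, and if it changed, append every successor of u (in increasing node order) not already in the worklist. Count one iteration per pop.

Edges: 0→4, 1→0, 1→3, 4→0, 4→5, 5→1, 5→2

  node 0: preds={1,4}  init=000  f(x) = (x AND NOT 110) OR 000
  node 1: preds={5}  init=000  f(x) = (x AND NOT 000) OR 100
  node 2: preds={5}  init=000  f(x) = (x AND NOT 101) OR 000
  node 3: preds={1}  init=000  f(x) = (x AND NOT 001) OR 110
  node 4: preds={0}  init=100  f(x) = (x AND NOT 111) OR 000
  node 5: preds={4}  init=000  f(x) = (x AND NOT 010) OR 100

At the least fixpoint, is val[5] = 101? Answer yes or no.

no

Iteration log — 9 steps:
  step 1. node 0  ⊔preds=100  new=000  stable
  step 2. node 1  ⊔preds=000  new=100  old=000  +wl: 0
  step 3. node 2  ⊔preds=000  new=000  stable
  step 4. node 3  ⊔preds=100  new=110  old=000  +wl: 
  step 5. node 4  ⊔preds=000  new=100  stable
  step 6. node 5  ⊔preds=100  new=100  old=000  +wl: 1,2
  step 7. node 0  ⊔preds=100  new=000  stable
  step 8. node 1  ⊔preds=100  new=100  stable
  step 9. node 2  ⊔preds=100  new=000  stable

Least fixpoint reached:
  node 0: 000
  node 1: 100
  node 2: 000
  node 3: 110
  node 4: 100
  node 5: 100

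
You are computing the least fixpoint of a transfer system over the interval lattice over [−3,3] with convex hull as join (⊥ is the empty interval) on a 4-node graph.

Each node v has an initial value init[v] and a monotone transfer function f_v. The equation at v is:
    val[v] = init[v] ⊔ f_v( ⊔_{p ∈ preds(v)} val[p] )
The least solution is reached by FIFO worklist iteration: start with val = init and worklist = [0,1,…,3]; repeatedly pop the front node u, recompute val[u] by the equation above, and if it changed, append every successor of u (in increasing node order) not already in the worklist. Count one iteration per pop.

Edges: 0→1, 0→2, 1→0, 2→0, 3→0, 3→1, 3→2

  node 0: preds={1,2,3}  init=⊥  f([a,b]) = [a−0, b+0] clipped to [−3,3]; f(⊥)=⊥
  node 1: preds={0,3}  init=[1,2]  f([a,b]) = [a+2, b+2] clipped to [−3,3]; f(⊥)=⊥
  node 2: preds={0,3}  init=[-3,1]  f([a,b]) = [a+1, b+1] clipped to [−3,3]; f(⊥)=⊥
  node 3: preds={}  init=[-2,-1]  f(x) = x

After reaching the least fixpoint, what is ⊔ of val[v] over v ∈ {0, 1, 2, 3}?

Iteration log — 7 steps:
  step 1. node 0  ⊔preds=[-3,2]  new=[-3,2]  old=⊥  +wl: 
  step 2. node 1  ⊔preds=[-3,2]  new=[-1,3]  old=[1,2]  +wl: 0
  step 3. node 2  ⊔preds=[-3,2]  new=[-3,3]  old=[-3,1]  +wl: 
  step 4. node 3  ⊔preds=⊥  new=[-2,-1]  stable
  step 5. node 0  ⊔preds=[-3,3]  new=[-3,3]  old=[-3,2]  +wl: 1,2
  step 6. node 1  ⊔preds=[-3,3]  new=[-1,3]  stable
  step 7. node 2  ⊔preds=[-3,3]  new=[-3,3]  stable

Least fixpoint reached:
  node 0: [-3,3]
  node 1: [-1,3]
  node 2: [-3,3]
  node 3: [-2,-1]

[-3,3]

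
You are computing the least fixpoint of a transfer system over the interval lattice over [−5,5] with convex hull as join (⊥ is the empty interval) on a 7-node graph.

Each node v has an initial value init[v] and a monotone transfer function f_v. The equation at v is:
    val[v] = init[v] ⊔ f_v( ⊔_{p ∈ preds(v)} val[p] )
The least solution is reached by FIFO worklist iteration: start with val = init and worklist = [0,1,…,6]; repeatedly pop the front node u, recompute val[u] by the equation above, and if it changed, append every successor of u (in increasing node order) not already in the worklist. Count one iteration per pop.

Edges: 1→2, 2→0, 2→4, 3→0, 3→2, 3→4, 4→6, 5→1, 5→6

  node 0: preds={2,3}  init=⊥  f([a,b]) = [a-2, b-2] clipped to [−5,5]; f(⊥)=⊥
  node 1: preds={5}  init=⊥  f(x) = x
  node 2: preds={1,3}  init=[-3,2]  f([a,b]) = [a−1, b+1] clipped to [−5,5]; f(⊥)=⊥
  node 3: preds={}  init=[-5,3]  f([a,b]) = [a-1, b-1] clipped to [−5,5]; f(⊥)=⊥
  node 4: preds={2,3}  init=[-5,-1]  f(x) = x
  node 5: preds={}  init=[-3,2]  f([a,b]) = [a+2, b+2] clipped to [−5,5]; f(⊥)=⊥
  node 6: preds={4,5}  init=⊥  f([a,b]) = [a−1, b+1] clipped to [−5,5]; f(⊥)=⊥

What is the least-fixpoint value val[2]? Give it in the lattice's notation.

[-5,4]

Worklist (8 pops):
  #1 pop 0: in=[-5,3] → [-5,1] (was ⊥); enqueue []
  #2 pop 1: in=[-3,2] → [-3,2] (was ⊥); enqueue []
  #3 pop 2: in=[-5,3] → [-5,4] (was [-3,2]); enqueue [0]
  #4 pop 3: in=⊥ → [-5,3] (no change)
  #5 pop 4: in=[-5,4] → [-5,4] (was [-5,-1]); enqueue []
  #6 pop 5: in=⊥ → [-3,2] (no change)
  #7 pop 6: in=[-5,4] → [-5,5] (was ⊥); enqueue []
  #8 pop 0: in=[-5,4] → [-5,2] (was [-5,1]); enqueue []

Fixpoint:
  val[0] = [-5,2]
  val[1] = [-3,2]
  val[2] = [-5,4]
  val[3] = [-5,3]
  val[4] = [-5,4]
  val[5] = [-3,2]
  val[6] = [-5,5]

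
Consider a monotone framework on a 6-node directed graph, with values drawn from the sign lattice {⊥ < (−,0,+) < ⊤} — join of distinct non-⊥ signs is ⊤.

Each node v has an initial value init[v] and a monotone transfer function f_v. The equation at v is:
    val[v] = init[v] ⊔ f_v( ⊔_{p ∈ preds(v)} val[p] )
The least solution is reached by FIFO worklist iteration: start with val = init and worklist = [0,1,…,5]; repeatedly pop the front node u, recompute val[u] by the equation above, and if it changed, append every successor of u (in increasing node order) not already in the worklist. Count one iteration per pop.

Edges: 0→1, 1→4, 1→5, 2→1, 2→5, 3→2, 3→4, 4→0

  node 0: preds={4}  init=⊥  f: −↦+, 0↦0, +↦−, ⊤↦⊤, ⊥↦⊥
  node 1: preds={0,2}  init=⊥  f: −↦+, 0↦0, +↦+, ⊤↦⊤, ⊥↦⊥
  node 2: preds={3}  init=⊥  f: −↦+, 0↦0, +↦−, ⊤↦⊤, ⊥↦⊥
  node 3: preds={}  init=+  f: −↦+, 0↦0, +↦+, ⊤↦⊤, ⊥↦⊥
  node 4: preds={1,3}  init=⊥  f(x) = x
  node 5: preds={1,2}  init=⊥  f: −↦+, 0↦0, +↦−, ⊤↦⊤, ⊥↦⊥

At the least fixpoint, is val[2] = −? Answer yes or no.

yes

Worklist (11 pops):
  #1 pop 0: in=⊥ → ⊥ (no change)
  #2 pop 1: in=⊥ → ⊥ (no change)
  #3 pop 2: in=+ → − (was ⊥); enqueue [1]
  #4 pop 3: in=⊥ → + (no change)
  #5 pop 4: in=+ → + (was ⊥); enqueue [0]
  #6 pop 5: in=− → + (was ⊥); enqueue []
  #7 pop 1: in=− → + (was ⊥); enqueue [4,5]
  #8 pop 0: in=+ → − (was ⊥); enqueue [1]
  #9 pop 4: in=+ → + (no change)
  #10 pop 5: in=⊤ → ⊤ (was +); enqueue []
  #11 pop 1: in=− → + (no change)

Fixpoint:
  val[0] = −
  val[1] = +
  val[2] = −
  val[3] = +
  val[4] = +
  val[5] = ⊤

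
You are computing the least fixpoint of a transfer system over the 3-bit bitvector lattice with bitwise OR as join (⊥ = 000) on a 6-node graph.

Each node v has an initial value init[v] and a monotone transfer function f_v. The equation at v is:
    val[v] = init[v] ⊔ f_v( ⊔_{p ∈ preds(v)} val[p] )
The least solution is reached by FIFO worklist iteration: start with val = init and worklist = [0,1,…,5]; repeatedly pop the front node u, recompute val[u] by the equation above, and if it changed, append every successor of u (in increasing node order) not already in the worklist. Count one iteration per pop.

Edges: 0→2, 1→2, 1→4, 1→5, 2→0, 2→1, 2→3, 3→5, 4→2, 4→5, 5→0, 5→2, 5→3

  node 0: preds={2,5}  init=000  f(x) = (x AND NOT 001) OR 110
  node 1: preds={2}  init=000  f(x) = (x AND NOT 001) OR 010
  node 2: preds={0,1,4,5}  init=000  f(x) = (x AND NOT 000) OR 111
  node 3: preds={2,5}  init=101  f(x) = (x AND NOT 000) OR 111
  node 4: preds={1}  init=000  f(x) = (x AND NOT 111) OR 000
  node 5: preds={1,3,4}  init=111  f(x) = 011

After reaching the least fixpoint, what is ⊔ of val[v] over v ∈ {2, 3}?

Worklist (11 pops):
  #1 pop 0: in=111 → 110 (was 000); enqueue []
  #2 pop 1: in=000 → 010 (was 000); enqueue []
  #3 pop 2: in=111 → 111 (was 000); enqueue [0,1]
  #4 pop 3: in=111 → 111 (was 101); enqueue []
  #5 pop 4: in=010 → 000 (no change)
  #6 pop 5: in=111 → 111 (no change)
  #7 pop 0: in=111 → 110 (no change)
  #8 pop 1: in=111 → 110 (was 010); enqueue [2,4,5]
  #9 pop 2: in=111 → 111 (no change)
  #10 pop 4: in=110 → 000 (no change)
  #11 pop 5: in=111 → 111 (no change)

Fixpoint:
  val[0] = 110
  val[1] = 110
  val[2] = 111
  val[3] = 111
  val[4] = 000
  val[5] = 111

111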